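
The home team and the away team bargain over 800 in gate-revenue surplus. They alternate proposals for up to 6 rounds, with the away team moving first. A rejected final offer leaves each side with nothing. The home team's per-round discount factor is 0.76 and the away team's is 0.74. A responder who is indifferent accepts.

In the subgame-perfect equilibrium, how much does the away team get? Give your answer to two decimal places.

360.71

By backward induction:
Round 6 (the home team proposes): rejection yields 0 for the away team; the home team offers 0 and keeps 800.
Round 5 (the away team proposes): the home team can get 800 next round, worth 0.76 × 800 = 608 now. The away team offers 608 and keeps 800 − 608 = 192.
Round 4 (the home team proposes): the away team can get 192 next round, worth 0.74 × 192 = 142.08 now; the home team offers that and keeps 657.92.
Round 3 (the away team proposes): the home team can get 657.92 next round, worth 0.76 × 657.92 = 500.0192 now; the away team offers that and keeps 299.9808.
Round 2 (the home team proposes): the away team can get 299.9808 next round, worth 0.74 × 299.9808 = 221.985792 now. The home team offers 221.985792 and keeps 800 − 221.985792 = 578.014208.
Round 1 (the away team proposes): the home team can get 578.014208 next round, worth 0.76 × 578.014208 = 439.29079808 now. The away team offers 439.29079808 and keeps 800 − 439.29079808 = 360.70920192.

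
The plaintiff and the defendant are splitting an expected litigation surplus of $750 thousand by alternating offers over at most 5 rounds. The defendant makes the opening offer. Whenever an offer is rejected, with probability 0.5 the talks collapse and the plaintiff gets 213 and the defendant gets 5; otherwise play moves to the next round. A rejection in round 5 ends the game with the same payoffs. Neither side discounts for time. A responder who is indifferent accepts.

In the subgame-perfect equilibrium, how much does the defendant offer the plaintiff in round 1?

379.25

By backward induction:
Round 5 (the defendant proposes): the plaintiff gets 213 if talks fail, so the defendant offers 213 and keeps 537.
Round 4 (the plaintiff proposes): rejecting gives the defendant an expected 0.5 × 537 + 0.5 × 5 = 271; the plaintiff offers that and keeps 479.
Round 3 (the defendant proposes): rejecting gives the plaintiff an expected 0.5 × 479 + 0.5 × 213 = 346; the defendant offers that and keeps 404.
Round 2 (the plaintiff proposes): rejecting gives the defendant an expected 0.5 × 404 + 0.5 × 5 = 204.5; the plaintiff offers that and keeps 545.5.
Round 1 (the defendant proposes): rejecting gives the plaintiff an expected 0.5 × 545.5 + 0.5 × 213 = 379.25. The defendant offers 379.25 and keeps 750 − 379.25 = 370.75.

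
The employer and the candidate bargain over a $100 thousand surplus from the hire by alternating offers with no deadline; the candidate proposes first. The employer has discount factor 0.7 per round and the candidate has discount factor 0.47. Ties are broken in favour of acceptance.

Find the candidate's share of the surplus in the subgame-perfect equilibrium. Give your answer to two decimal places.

When the candidate proposes, the employer accepts any offer worth at least 0.7 times what the employer would get by proposing next round; and vice versa.
This gives x = 100 − 0.7y and y = 100 − 0.47x, where x and y are each side's share when it proposes.
Hence (1 − 0.7·0.47)x = 100(1 − 0.7), i.e. 0.671·x = 30.
x ≈ 44.7094; the employer's share is 100 − x ≈ 55.2906.

44.71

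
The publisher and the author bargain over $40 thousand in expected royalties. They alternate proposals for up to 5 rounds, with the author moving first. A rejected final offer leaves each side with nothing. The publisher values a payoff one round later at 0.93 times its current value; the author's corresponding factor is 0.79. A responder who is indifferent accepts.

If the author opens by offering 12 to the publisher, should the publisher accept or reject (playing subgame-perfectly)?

Work out the publisher's continuation value if the offer is rejected.
Round 5 (the author proposes): rejection yields 0 for the publisher; the author offers 0 and keeps 40.
Round 4 (the publisher proposes): the author can get 40 next round, worth 0.79 × 40 = 31.6 now. The publisher offers 31.6 and keeps 40 − 31.6 = 8.4.
Round 3 (the author proposes): the publisher can get 8.4 next round, worth 0.93 × 8.4 = 7.812 now. The author offers 7.812 and keeps 40 − 7.812 = 32.188.
Round 2 (the publisher proposes): the author can get 32.188 next round, worth 0.79 × 32.188 = 25.42852 now. The publisher offers 25.42852 and keeps 40 − 25.42852 = 14.57148.
So by rejecting in round 1, the publisher gets 14.57148 next round, worth 0.93 × 14.57148 = 13.5514764 now.
Offer 12 < 13.5514764, so the publisher rejects.

Reject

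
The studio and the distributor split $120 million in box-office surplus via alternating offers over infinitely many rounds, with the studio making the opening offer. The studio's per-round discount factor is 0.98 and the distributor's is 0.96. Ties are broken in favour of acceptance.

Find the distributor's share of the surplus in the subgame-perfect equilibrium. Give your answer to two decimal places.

38.92

In a stationary SPE each proposer offers the other exactly their discounted continuation value.
If the studio keeps x when proposing and the distributor keeps y when proposing, then x = 120 − 0.96y and y = 120 − 0.98x.
Solving: x = 120(1 − 0.96) / (1 − 0.98·0.96) = 4.8 / 0.0592 ≈ 81.0811.
The distributor gets 120 − 81.0811 ≈ 38.9189.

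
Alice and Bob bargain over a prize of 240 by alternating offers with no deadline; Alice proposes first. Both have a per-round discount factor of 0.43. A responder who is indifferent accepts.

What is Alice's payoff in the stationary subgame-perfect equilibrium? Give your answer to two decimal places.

When Alice proposes, Bob accepts any offer worth at least 0.43 times what Bob would get by proposing next round; and vice versa.
This gives x = 240 − 0.43y and y = 240 − 0.43x, where x and y are each side's share when it proposes.
Hence (1 − 0.43·0.43)x = 240(1 − 0.43), i.e. 0.8151·x = 136.8.
x ≈ 167.8322; Bob's share is 240 − x ≈ 72.1678.

167.83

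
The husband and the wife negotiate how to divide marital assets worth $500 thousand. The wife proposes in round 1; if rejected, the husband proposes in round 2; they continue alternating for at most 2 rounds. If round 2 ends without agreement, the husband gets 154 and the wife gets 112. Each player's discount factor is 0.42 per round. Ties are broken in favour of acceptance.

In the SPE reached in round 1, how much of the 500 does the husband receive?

Round 2 (the husband proposes): the wife gets 112 if talks fail, so the husband offers 112 and keeps 388.
Round 1 (the wife proposes): the husband can get 388 next round, worth 0.42 × 388 = 162.96 now, so the wife offers 162.96, keeping 337.04.

162.96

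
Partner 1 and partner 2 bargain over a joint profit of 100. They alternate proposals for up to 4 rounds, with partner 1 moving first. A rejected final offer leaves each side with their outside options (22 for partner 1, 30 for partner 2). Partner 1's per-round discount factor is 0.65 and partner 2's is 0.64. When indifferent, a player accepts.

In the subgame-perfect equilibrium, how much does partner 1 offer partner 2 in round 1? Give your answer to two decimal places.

Work backward from the last round.
Round 4 (partner 2 proposes): partner 1 gets 22 if talks fail, so partner 2 offers 22 and keeps 78.
Round 3 (partner 1 proposes): partner 2 can get 78 next round, worth 0.64 × 78 = 49.92 now. Partner 1 offers 49.92 and keeps 100 − 49.92 = 50.08.
Round 2 (partner 2 proposes): partner 1 can get 50.08 next round, worth 0.65 × 50.08 = 32.552 now, so partner 2 offers 32.552, keeping 67.448.
Round 1 (partner 1 proposes): partner 2 can get 67.448 next round, worth 0.64 × 67.448 = 43.16672 now, so partner 1 offers 43.16672, keeping 56.83328.

43.17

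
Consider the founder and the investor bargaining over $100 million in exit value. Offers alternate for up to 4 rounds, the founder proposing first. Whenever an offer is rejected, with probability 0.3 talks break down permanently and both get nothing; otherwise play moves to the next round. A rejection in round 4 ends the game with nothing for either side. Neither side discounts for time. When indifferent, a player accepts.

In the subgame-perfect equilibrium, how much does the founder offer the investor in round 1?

55.3

Round 4 (the investor proposes): the founder will accept anything ≥ 0, so the investor offers 0 and keeps 100.
Round 3 (the founder proposes): rejecting gives the investor an expected 0.7 × 100 = 70, so the founder offers 70, keeping 30.
Round 2 (the investor proposes): rejecting gives the founder an expected 0.7 × 30 = 21. The investor offers 21 and keeps 100 − 21 = 79.
Round 1 (the founder proposes): rejecting gives the investor an expected 0.7 × 79 = 55.3; the founder offers that and keeps 44.7.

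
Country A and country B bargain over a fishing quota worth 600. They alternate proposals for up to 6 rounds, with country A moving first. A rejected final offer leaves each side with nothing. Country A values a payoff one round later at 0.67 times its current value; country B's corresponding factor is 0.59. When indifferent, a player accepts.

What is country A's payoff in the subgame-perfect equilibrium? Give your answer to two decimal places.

Round 6 (country B proposes): country A will accept anything ≥ 0, so country B offers 0 and keeps 600.
Round 5 (country A proposes): country B can get 600 next round, worth 0.59 × 600 = 354 now; country A offers that and keeps 246.
Round 4 (country B proposes): country A can get 246 next round, worth 0.67 × 246 = 164.82 now, so country B offers 164.82, keeping 435.18.
Round 3 (country A proposes): country B can get 435.18 next round, worth 0.59 × 435.18 = 256.7562 now. Country A offers 256.7562 and keeps 600 − 256.7562 = 343.2438.
Round 2 (country B proposes): country A can get 343.2438 next round, worth 0.67 × 343.2438 = 229.973346 now; country B offers that and keeps 370.026654.
Round 1 (country A proposes): country B can get 370.026654 next round, worth 0.59 × 370.026654 = 218.31572586 now, so country A offers 218.31572586, keeping 381.68427414.

381.68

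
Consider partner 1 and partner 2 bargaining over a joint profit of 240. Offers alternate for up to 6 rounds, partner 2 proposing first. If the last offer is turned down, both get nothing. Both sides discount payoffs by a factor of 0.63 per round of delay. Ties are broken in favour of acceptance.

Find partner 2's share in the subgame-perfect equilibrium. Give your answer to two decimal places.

138.03

Round 6 (partner 1 proposes): rejection yields 0 for partner 2; partner 1 offers 0 and keeps 240.
Round 5 (partner 2 proposes): partner 1 can get 240 next round, worth 0.63 × 240 = 151.2 now. Partner 2 offers 151.2 and keeps 240 − 151.2 = 88.8.
Round 4 (partner 1 proposes): partner 2 can get 88.8 next round, worth 0.63 × 88.8 = 55.944 now, so partner 1 offers 55.944, keeping 184.056.
Round 3 (partner 2 proposes): partner 1 can get 184.056 next round, worth 0.63 × 184.056 = 115.95528 now, so partner 2 offers 115.95528, keeping 124.04472.
Round 2 (partner 1 proposes): partner 2 can get 124.04472 next round, worth 0.63 × 124.04472 = 78.1481736 now, so partner 1 offers 78.1481736, keeping 161.8518264.
Round 1 (partner 2 proposes): partner 1 can get 161.8518264 next round, worth 0.63 × 161.8518264 = 101.966650632 now; partner 2 offers that and keeps 138.033349368.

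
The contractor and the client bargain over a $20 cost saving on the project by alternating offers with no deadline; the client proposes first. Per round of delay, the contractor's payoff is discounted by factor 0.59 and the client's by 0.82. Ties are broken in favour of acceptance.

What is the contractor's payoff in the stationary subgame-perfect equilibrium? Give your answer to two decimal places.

4.11

Let x be the client's share when the client proposes and y be the contractor's share when the contractor proposes.
The contractor accepts iff offered ≥ 0.59·y, so x = 20 − 0.59y. Symmetrically y = 20 − 0.82x.
Substituting: x = 20 − 0.59(20 − 0.82x), giving x(1 − 0.82·0.59) = 20(1 − 0.59).
So x = 20 × 0.41 / 0.5162 ≈ 15.8853, and the contractor receives 20 − x ≈ 4.1147.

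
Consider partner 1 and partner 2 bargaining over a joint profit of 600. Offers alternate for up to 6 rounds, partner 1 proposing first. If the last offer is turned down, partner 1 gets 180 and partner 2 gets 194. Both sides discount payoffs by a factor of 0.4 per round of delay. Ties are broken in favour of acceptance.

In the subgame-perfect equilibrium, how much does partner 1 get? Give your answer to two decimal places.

Round 6 (partner 2 proposes): partner 1 gets 180 if talks fail, so partner 2 offers 180 and keeps 420.
Round 5 (partner 1 proposes): partner 2 can get 420 next round, worth 0.4 × 420 = 168 now; partner 1 offers that and keeps 432.
Round 4 (partner 2 proposes): partner 1 can get 432 next round, worth 0.4 × 432 = 172.8 now. Partner 2 offers 172.8 and keeps 600 − 172.8 = 427.2.
Round 3 (partner 1 proposes): partner 2 can get 427.2 next round, worth 0.4 × 427.2 = 170.88 now; partner 1 offers that and keeps 429.12.
Round 2 (partner 2 proposes): partner 1 can get 429.12 next round, worth 0.4 × 429.12 = 171.648 now; partner 2 offers that and keeps 428.352.
Round 1 (partner 1 proposes): partner 2 can get 428.352 next round, worth 0.4 × 428.352 = 171.3408 now, so partner 1 offers 171.3408, keeping 428.6592.

428.66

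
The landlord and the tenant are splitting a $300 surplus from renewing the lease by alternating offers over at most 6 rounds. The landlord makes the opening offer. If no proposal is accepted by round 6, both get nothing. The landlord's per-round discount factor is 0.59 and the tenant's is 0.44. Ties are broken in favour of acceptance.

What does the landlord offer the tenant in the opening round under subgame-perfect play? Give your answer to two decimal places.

77.07

Round 6 (the tenant proposes): the landlord will accept anything ≥ 0, so the tenant offers 0 and keeps 300.
Round 5 (the landlord proposes): the tenant can get 300 next round, worth 0.44 × 300 = 132 now; the landlord offers that and keeps 168.
Round 4 (the tenant proposes): the landlord can get 168 next round, worth 0.59 × 168 = 99.12 now. The tenant offers 99.12 and keeps 300 − 99.12 = 200.88.
Round 3 (the landlord proposes): the tenant can get 200.88 next round, worth 0.44 × 200.88 = 88.3872 now, so the landlord offers 88.3872, keeping 211.6128.
Round 2 (the tenant proposes): the landlord can get 211.6128 next round, worth 0.59 × 211.6128 = 124.851552 now, so the tenant offers 124.851552, keeping 175.148448.
Round 1 (the landlord proposes): the tenant can get 175.148448 next round, worth 0.44 × 175.148448 = 77.06531712 now, so the landlord offers 77.06531712, keeping 222.93468288.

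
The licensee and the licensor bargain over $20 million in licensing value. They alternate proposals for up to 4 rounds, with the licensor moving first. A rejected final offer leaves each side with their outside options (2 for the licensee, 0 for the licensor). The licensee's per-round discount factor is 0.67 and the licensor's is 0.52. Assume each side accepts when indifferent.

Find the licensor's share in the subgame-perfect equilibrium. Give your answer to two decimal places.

8.90

Round 4 (the licensee proposes): rejection yields 0 for the licensor; the licensee offers 0 and keeps 20.
Round 3 (the licensor proposes): the licensee can get 20 next round, worth 0.67 × 20 = 13.4 now, so the licensor offers 13.4, keeping 6.6.
Round 2 (the licensee proposes): the licensor can get 6.6 next round, worth 0.52 × 6.6 = 3.432 now. The licensee offers 3.432 and keeps 20 − 3.432 = 16.568.
Round 1 (the licensor proposes): the licensee can get 16.568 next round, worth 0.67 × 16.568 = 11.10056 now; the licensor offers that and keeps 8.89944.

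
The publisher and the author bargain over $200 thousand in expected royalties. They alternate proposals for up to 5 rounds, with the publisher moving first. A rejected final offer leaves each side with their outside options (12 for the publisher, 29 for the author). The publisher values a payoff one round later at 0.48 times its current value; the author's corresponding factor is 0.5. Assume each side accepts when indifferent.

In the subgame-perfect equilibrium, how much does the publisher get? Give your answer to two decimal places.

Round 5 (the publisher proposes): the author gets 29 if talks fail, so the publisher offers 29 and keeps 171.
Round 4 (the author proposes): the publisher can get 171 next round, worth 0.48 × 171 = 82.08 now; the author offers that and keeps 117.92.
Round 3 (the publisher proposes): the author can get 117.92 next round, worth 0.5 × 117.92 = 58.96 now. The publisher offers 58.96 and keeps 200 − 58.96 = 141.04.
Round 2 (the author proposes): the publisher can get 141.04 next round, worth 0.48 × 141.04 = 67.6992 now, so the author offers 67.6992, keeping 132.3008.
Round 1 (the publisher proposes): the author can get 132.3008 next round, worth 0.5 × 132.3008 = 66.1504 now, so the publisher offers 66.1504, keeping 133.8496.

133.85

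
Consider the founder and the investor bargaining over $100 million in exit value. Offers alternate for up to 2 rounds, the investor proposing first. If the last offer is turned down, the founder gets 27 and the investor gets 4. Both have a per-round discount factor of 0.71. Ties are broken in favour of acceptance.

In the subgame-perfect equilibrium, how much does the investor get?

31.84

Round 2 (the founder proposes): the investor gets 4 if talks fail, so the founder offers 4 and keeps 96.
Round 1 (the investor proposes): the founder can get 96 next round, worth 0.71 × 96 = 68.16 now; the investor offers that and keeps 31.84.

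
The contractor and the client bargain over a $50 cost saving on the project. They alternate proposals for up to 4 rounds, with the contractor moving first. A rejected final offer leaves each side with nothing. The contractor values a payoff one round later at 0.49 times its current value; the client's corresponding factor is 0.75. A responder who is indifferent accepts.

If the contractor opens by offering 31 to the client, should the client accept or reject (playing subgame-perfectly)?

Reject

Work out the client's continuation value if the offer is rejected.
Round 4 (the client proposes): the contractor will accept anything ≥ 0, so the client offers 0 and keeps 50.
Round 3 (the contractor proposes): the client can get 50 next round, worth 0.75 × 50 = 37.5 now; the contractor offers that and keeps 12.5.
Round 2 (the client proposes): the contractor can get 12.5 next round, worth 0.49 × 12.5 = 6.125 now, so the client offers 6.125, keeping 43.875.
So by rejecting in round 1, the client gets 43.875 next round, worth 0.75 × 43.875 = 32.90625 now.
Offer 31 < 32.90625, so the client rejects.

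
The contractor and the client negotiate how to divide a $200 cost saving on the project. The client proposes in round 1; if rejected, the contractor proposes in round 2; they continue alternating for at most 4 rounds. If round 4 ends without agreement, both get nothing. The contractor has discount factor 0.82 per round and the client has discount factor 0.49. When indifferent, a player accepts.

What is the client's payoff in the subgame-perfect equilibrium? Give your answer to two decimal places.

50.46

Round 4 (the contractor proposes): the client will accept anything ≥ 0, so the contractor offers 0 and keeps 200.
Round 3 (the client proposes): the contractor can get 200 next round, worth 0.82 × 200 = 164 now; the client offers that and keeps 36.
Round 2 (the contractor proposes): the client can get 36 next round, worth 0.49 × 36 = 17.64 now. The contractor offers 17.64 and keeps 200 − 17.64 = 182.36.
Round 1 (the client proposes): the contractor can get 182.36 next round, worth 0.82 × 182.36 = 149.5352 now. The client offers 149.5352 and keeps 200 − 149.5352 = 50.4648.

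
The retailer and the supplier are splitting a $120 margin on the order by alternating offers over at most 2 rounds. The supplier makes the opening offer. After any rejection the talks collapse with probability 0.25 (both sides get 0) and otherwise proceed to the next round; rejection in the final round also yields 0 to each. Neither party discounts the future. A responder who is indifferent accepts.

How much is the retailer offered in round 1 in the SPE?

90

By backward induction:
Round 2 (the retailer proposes): the supplier will accept anything ≥ 0, so the retailer offers 0 and keeps 120.
Round 1 (the supplier proposes): rejecting gives the retailer an expected 0.75 × 120 = 90, so the supplier offers 90, keeping 30.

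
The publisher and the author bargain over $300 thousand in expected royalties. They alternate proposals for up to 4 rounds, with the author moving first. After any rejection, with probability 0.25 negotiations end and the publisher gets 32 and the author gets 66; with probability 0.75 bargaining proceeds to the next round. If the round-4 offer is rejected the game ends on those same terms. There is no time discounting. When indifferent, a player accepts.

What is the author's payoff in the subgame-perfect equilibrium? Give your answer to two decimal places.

144.91

Round 4 (the publisher proposes): the author gets 66 if talks fail, so the publisher offers 66 and keeps 234.
Round 3 (the author proposes): rejecting gives the publisher an expected 0.75 × 234 + 0.25 × 32 = 183.5. The author offers 183.5 and keeps 300 − 183.5 = 116.5.
Round 2 (the publisher proposes): rejecting gives the author an expected 0.75 × 116.5 + 0.25 × 66 = 103.875, so the publisher offers 103.875, keeping 196.125.
Round 1 (the author proposes): rejecting gives the publisher an expected 0.75 × 196.125 + 0.25 × 32 = 155.09375, so the author offers 155.09375, keeping 144.90625.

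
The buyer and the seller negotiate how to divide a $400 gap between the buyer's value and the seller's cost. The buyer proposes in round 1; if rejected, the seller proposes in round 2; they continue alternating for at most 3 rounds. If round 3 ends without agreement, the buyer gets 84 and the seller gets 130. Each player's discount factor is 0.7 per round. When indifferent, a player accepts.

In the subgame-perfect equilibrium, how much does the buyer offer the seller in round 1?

Round 3 (the buyer proposes): the seller gets 130 if talks fail, so the buyer offers 130 and keeps 270.
Round 2 (the seller proposes): the buyer can get 270 next round, worth 0.7 × 270 = 189 now; the seller offers that and keeps 211.
Round 1 (the buyer proposes): the seller can get 211 next round, worth 0.7 × 211 = 147.7 now, so the buyer offers 147.7, keeping 252.3.

147.7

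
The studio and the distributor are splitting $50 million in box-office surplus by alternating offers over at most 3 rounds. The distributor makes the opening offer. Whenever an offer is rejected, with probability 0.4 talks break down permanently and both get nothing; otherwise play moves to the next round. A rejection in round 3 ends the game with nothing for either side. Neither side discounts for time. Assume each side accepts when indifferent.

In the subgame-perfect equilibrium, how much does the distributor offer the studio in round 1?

Round 3 (the distributor proposes): rejection yields 0 for the studio; the distributor offers 0 and keeps 50.
Round 2 (the studio proposes): rejecting gives the distributor an expected 0.6 × 50 = 30. The studio offers 30 and keeps 50 − 30 = 20.
Round 1 (the distributor proposes): rejecting gives the studio an expected 0.6 × 20 = 12, so the distributor offers 12, keeping 38.

12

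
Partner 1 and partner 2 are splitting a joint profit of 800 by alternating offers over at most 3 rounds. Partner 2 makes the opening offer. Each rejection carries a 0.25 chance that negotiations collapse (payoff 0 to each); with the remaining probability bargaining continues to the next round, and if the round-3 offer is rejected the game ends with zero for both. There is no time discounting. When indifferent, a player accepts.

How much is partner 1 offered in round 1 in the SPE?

150

By backward induction:
Round 3 (partner 2 proposes): partner 1 will accept anything ≥ 0, so partner 2 offers 0 and keeps 800.
Round 2 (partner 1 proposes): rejecting gives partner 2 an expected 0.75 × 800 = 600, so partner 1 offers 600, keeping 200.
Round 1 (partner 2 proposes): rejecting gives partner 1 an expected 0.75 × 200 = 150; partner 2 offers that and keeps 650.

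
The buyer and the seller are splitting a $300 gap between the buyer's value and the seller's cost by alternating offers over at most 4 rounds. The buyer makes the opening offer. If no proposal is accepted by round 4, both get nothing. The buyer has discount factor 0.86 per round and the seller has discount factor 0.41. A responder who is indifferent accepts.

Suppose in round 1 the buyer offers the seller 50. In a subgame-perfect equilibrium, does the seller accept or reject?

Round 4 (the seller proposes): rejection yields 0 for the buyer; the seller offers 0 and keeps 300.
Round 3 (the buyer proposes): the seller can get 300 next round, worth 0.41 × 300 = 123 now; the buyer offers that and keeps 177.
Round 2 (the seller proposes): the buyer can get 177 next round, worth 0.86 × 177 = 152.22 now; the seller offers that and keeps 147.78.
So by rejecting in round 1, the seller gets 147.78 next round, worth 0.41 × 147.78 = 60.5898 now.
Offer 50 < 60.5898, so the seller rejects.

Reject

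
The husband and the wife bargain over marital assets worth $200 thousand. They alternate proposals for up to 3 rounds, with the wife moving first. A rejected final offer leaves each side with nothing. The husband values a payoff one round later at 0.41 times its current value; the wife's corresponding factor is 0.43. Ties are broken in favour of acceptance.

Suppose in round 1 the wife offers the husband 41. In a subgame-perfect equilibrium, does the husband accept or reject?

Round 3 (the wife proposes): rejection yields 0 for the husband; the wife offers 0 and keeps 200.
Round 2 (the husband proposes): the wife can get 200 next round, worth 0.43 × 200 = 86 now. The husband offers 86 and keeps 200 − 86 = 114.
So by rejecting in round 1, the husband gets 114 next round, worth 0.41 × 114 = 46.74 now.
Offer 41 < 46.74, so the husband rejects.

Reject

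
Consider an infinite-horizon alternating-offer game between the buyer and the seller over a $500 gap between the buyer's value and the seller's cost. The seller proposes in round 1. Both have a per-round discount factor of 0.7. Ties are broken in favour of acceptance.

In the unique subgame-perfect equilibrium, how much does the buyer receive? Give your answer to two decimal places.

When the seller proposes, the buyer accepts any offer worth at least 0.7 times what the buyer would get by proposing next round; and vice versa.
This gives x = 500 − 0.7y and y = 500 − 0.7x, where x and y are each side's share when it proposes.
Hence (1 − 0.7·0.7)x = 500(1 − 0.7), i.e. 0.51·x = 150.
x ≈ 294.1176; the buyer's share is 500 − x ≈ 205.8824.

205.88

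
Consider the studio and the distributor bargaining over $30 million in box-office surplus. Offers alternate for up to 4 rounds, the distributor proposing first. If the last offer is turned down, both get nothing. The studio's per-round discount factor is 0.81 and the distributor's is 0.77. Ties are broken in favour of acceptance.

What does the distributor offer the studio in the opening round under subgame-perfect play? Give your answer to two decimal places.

By backward induction:
Round 4 (the studio proposes): rejection yields 0 for the distributor; the studio offers 0 and keeps 30.
Round 3 (the distributor proposes): the studio can get 30 next round, worth 0.81 × 30 = 24.3 now. The distributor offers 24.3 and keeps 30 − 24.3 = 5.7.
Round 2 (the studio proposes): the distributor can get 5.7 next round, worth 0.77 × 5.7 = 4.389 now. The studio offers 4.389 and keeps 30 − 4.389 = 25.611.
Round 1 (the distributor proposes): the studio can get 25.611 next round, worth 0.81 × 25.611 = 20.74491 now; the distributor offers that and keeps 9.25509.

20.74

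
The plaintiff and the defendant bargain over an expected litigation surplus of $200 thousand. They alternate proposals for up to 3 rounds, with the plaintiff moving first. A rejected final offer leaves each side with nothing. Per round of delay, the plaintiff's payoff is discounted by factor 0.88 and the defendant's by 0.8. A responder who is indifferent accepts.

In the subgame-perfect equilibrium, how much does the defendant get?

19.2

Solve by backward induction from round 3.
Round 3 (the plaintiff proposes): rejection yields 0 for the defendant; the plaintiff offers 0 and keeps 200.
Round 2 (the defendant proposes): the plaintiff can get 200 next round, worth 0.88 × 200 = 176 now, so the defendant offers 176, keeping 24.
Round 1 (the plaintiff proposes): the defendant can get 24 next round, worth 0.8 × 24 = 19.2 now. The plaintiff offers 19.2 and keeps 200 − 19.2 = 180.8.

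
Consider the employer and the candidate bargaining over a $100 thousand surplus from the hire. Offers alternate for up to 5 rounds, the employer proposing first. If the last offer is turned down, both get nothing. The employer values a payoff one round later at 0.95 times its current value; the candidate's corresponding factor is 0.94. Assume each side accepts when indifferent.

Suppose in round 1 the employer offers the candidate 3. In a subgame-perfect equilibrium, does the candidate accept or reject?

Reject

Work out the candidate's continuation value if the offer is rejected.
Round 5 (the employer proposes): the candidate will accept anything ≥ 0, so the employer offers 0 and keeps 100.
Round 4 (the candidate proposes): the employer can get 100 next round, worth 0.95 × 100 = 95 now. The candidate offers 95 and keeps 100 − 95 = 5.
Round 3 (the employer proposes): the candidate can get 5 next round, worth 0.94 × 5 = 4.7 now, so the employer offers 4.7, keeping 95.3.
Round 2 (the candidate proposes): the employer can get 95.3 next round, worth 0.95 × 95.3 = 90.535 now, so the candidate offers 90.535, keeping 9.465.
So by rejecting in round 1, the candidate gets 9.465 next round, worth 0.94 × 9.465 = 8.8971 now.
Offer 3 < 8.8971, so the candidate rejects.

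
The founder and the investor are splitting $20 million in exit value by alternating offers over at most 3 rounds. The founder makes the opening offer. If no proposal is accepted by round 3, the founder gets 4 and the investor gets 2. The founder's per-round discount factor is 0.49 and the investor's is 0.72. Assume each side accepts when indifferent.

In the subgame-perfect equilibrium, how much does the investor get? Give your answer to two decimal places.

Round 3 (the founder proposes): the investor gets 2 if talks fail, so the founder offers 2 and keeps 18.
Round 2 (the investor proposes): the founder can get 18 next round, worth 0.49 × 18 = 8.82 now. The investor offers 8.82 and keeps 20 − 8.82 = 11.18.
Round 1 (the founder proposes): the investor can get 11.18 next round, worth 0.72 × 11.18 = 8.0496 now; the founder offers that and keeps 11.9504.

8.05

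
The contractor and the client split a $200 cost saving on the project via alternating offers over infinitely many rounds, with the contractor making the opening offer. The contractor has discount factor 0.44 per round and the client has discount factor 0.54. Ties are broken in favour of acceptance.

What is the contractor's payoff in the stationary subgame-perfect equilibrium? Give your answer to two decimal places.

120.67

Let x be the contractor's share when the contractor proposes and y be the client's share when the client proposes.
The client accepts iff offered ≥ 0.54·y, so x = 200 − 0.54y. Symmetrically y = 200 − 0.44x.
Substituting: x = 200 − 0.54(200 − 0.44x), giving x(1 − 0.44·0.54) = 200(1 − 0.54).
So x = 200 × 0.46 / 0.7624 ≈ 120.6716, and the client receives 200 − x ≈ 79.3284.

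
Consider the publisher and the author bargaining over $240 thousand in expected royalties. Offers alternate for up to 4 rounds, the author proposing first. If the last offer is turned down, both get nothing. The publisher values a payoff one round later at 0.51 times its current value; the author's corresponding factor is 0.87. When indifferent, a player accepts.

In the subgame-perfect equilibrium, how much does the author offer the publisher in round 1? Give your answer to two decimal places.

By backward induction:
Round 4 (the publisher proposes): the author will accept anything ≥ 0, so the publisher offers 0 and keeps 240.
Round 3 (the author proposes): the publisher can get 240 next round, worth 0.51 × 240 = 122.4 now; the author offers that and keeps 117.6.
Round 2 (the publisher proposes): the author can get 117.6 next round, worth 0.87 × 117.6 = 102.312 now; the publisher offers that and keeps 137.688.
Round 1 (the author proposes): the publisher can get 137.688 next round, worth 0.51 × 137.688 = 70.22088 now. The author offers 70.22088 and keeps 240 − 70.22088 = 169.77912.

70.22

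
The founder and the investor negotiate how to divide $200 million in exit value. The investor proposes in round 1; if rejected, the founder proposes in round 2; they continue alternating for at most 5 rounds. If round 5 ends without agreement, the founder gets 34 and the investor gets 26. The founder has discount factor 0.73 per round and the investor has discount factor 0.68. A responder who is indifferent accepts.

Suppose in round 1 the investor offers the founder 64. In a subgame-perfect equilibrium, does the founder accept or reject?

Round 5 (the investor proposes): the founder gets 34 if talks fail, so the investor offers 34 and keeps 166.
Round 4 (the founder proposes): the investor can get 166 next round, worth 0.68 × 166 = 112.88 now. The founder offers 112.88 and keeps 200 − 112.88 = 87.12.
Round 3 (the investor proposes): the founder can get 87.12 next round, worth 0.73 × 87.12 = 63.5976 now; the investor offers that and keeps 136.4024.
Round 2 (the founder proposes): the investor can get 136.4024 next round, worth 0.68 × 136.4024 = 92.753632 now, so the founder offers 92.753632, keeping 107.246368.
So by rejecting in round 1, the founder gets 107.246368 next round, worth 0.73 × 107.246368 = 78.28984864 now.
Offer 64 < 78.28984864, so the founder rejects.

Reject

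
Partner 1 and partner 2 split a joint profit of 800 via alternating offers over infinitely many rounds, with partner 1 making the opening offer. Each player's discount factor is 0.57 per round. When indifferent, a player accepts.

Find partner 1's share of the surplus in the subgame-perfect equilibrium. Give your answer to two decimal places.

509.55

When partner 1 proposes, partner 2 accepts any offer worth at least 0.57 times what partner 2 would get by proposing next round; and vice versa.
This gives x = 800 − 0.57y and y = 800 − 0.57x, where x and y are each side's share when it proposes.
Hence (1 − 0.57·0.57)x = 800(1 − 0.57), i.e. 0.6751·x = 344.
x ≈ 509.5541; partner 2's share is 800 − x ≈ 290.4459.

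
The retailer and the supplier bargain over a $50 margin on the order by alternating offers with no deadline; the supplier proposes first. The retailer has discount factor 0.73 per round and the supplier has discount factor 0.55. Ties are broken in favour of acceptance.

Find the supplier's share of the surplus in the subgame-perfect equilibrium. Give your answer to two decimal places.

Let x be the supplier's share when the supplier proposes and y be the retailer's share when the retailer proposes.
The retailer accepts iff offered ≥ 0.73·y, so x = 50 − 0.73y. Symmetrically y = 50 − 0.55x.
Substituting: x = 50 − 0.73(50 − 0.55x), giving x(1 − 0.55·0.73) = 50(1 − 0.73).
So x = 50 × 0.27 / 0.5985 ≈ 22.5564, and the retailer receives 50 − x ≈ 27.4436.

22.56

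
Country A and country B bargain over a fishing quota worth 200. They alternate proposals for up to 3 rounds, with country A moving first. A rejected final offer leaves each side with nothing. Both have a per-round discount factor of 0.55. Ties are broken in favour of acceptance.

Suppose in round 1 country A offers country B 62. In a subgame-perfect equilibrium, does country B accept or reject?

Accept

Round 3 (country A proposes): country B will accept anything ≥ 0, so country A offers 0 and keeps 200.
Round 2 (country B proposes): country A can get 200 next round, worth 0.55 × 200 = 110 now, so country B offers 110, keeping 90.
So by rejecting in round 1, country B gets 90 next round, worth 0.55 × 90 = 49.5 now.
Offer 62 ≥ 49.5, so country B accepts.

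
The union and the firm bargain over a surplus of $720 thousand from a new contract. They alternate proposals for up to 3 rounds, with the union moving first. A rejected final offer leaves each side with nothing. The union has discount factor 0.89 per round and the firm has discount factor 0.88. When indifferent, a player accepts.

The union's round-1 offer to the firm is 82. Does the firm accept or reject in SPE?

Work out the firm's continuation value if the offer is rejected.
Round 3 (the union proposes): the firm will accept anything ≥ 0, so the union offers 0 and keeps 720.
Round 2 (the firm proposes): the union can get 720 next round, worth 0.89 × 720 = 640.8 now; the firm offers that and keeps 79.2.
So by rejecting in round 1, the firm gets 79.2 next round, worth 0.88 × 79.2 = 69.696 now.
Offer 82 ≥ 69.696, so the firm accepts.

Accept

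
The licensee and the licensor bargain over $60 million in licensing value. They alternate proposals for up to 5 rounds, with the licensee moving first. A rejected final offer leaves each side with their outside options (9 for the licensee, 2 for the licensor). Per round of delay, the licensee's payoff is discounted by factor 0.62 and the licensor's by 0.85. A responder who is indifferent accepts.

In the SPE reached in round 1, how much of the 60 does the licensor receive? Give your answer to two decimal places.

30.15

Round 5 (the licensee proposes): the licensor gets 2 if talks fail, so the licensee offers 2 and keeps 58.
Round 4 (the licensor proposes): the licensee can get 58 next round, worth 0.62 × 58 = 35.96 now; the licensor offers that and keeps 24.04.
Round 3 (the licensee proposes): the licensor can get 24.04 next round, worth 0.85 × 24.04 = 20.434 now. The licensee offers 20.434 and keeps 60 − 20.434 = 39.566.
Round 2 (the licensor proposes): the licensee can get 39.566 next round, worth 0.62 × 39.566 = 24.53092 now, so the licensor offers 24.53092, keeping 35.46908.
Round 1 (the licensee proposes): the licensor can get 35.46908 next round, worth 0.85 × 35.46908 = 30.148718 now. The licensee offers 30.148718 and keeps 60 − 30.148718 = 29.851282.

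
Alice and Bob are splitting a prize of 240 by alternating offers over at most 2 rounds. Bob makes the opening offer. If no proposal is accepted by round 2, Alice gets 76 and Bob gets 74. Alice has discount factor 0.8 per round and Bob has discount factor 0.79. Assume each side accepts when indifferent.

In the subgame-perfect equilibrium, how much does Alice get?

132.8

Work backward from the last round.
Round 2 (Alice proposes): Bob gets 74 if talks fail, so Alice offers 74 and keeps 166.
Round 1 (Bob proposes): Alice can get 166 next round, worth 0.8 × 166 = 132.8 now; Bob offers that and keeps 107.2.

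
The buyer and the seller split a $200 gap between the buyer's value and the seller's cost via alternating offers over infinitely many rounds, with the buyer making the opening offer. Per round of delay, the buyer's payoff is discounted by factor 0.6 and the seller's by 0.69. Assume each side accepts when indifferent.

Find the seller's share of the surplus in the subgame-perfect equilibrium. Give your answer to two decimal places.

When the buyer proposes, the seller accepts any offer worth at least 0.69 times what the seller would get by proposing next round; and vice versa.
This gives x = 200 − 0.69y and y = 200 − 0.6x, where x and y are each side's share when it proposes.
Hence (1 − 0.69·0.6)x = 200(1 − 0.69), i.e. 0.586·x = 62.
x ≈ 105.8020; the seller's share is 200 − x ≈ 94.1980.

94.20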